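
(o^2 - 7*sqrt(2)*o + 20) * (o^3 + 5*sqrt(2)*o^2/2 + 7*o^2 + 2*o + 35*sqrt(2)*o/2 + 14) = o^5 - 9*sqrt(2)*o^4/2 + 7*o^4 - 63*sqrt(2)*o^3/2 - 13*o^3 - 91*o^2 + 36*sqrt(2)*o^2 + 40*o + 252*sqrt(2)*o + 280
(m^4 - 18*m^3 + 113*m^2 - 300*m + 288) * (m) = m^5 - 18*m^4 + 113*m^3 - 300*m^2 + 288*m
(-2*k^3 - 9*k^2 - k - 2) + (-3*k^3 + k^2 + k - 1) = -5*k^3 - 8*k^2 - 3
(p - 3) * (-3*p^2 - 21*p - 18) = -3*p^3 - 12*p^2 + 45*p + 54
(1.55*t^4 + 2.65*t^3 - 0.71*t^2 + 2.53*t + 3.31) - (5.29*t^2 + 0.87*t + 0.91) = 1.55*t^4 + 2.65*t^3 - 6.0*t^2 + 1.66*t + 2.4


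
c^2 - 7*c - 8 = (c - 8)*(c + 1)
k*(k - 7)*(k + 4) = k^3 - 3*k^2 - 28*k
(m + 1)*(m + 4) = m^2 + 5*m + 4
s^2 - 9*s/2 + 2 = (s - 4)*(s - 1/2)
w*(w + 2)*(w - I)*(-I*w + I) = -I*w^4 - w^3 - I*w^3 - w^2 + 2*I*w^2 + 2*w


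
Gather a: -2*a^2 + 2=2 - 2*a^2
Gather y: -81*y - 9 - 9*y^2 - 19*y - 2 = -9*y^2 - 100*y - 11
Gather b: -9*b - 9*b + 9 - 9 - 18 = -18*b - 18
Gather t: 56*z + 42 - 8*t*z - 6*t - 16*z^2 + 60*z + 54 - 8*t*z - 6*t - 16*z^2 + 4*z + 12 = t*(-16*z - 12) - 32*z^2 + 120*z + 108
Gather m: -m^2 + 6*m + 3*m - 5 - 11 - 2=-m^2 + 9*m - 18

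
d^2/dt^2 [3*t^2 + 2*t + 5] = 6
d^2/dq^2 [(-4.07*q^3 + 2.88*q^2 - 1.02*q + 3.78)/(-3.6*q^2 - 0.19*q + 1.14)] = (5.6843418860808e-14*q^5 + 64.078654*q^3 - 370.139292*q^2 + 41.339592*q - 38.342988)/(46.656*q^6 + 7.3872*q^5 - 43.93332*q^4 - 4.671701*q^3 + 13.912218*q^2 + 0.740772*q - 1.481544)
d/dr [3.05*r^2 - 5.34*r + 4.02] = 6.1*r - 5.34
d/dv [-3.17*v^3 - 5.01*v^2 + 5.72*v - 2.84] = -9.51*v^2 - 10.02*v + 5.72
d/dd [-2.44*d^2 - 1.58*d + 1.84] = -4.88*d - 1.58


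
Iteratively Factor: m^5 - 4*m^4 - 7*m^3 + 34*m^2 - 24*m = (m + 3)*(m^4 - 7*m^3 + 14*m^2 - 8*m) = m*(m + 3)*(m^3 - 7*m^2 + 14*m - 8) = m*(m - 4)*(m + 3)*(m^2 - 3*m + 2) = m*(m - 4)*(m - 2)*(m + 3)*(m - 1)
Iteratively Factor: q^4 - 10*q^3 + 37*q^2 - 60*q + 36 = (q - 2)*(q^3 - 8*q^2 + 21*q - 18) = (q - 3)*(q - 2)*(q^2 - 5*q + 6) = (q - 3)*(q - 2)^2*(q - 3)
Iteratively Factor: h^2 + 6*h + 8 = (h + 2)*(h + 4)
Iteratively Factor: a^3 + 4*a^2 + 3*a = (a + 1)*(a^2 + 3*a) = (a + 1)*(a + 3)*(a)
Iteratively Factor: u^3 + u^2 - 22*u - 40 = (u + 4)*(u^2 - 3*u - 10) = (u - 5)*(u + 4)*(u + 2)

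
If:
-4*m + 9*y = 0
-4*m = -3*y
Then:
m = 0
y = 0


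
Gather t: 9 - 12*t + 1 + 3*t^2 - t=3*t^2 - 13*t + 10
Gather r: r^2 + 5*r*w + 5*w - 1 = r^2 + 5*r*w + 5*w - 1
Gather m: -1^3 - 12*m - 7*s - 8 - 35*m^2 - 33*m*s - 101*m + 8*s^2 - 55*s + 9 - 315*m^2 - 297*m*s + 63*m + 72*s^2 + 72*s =-350*m^2 + m*(-330*s - 50) + 80*s^2 + 10*s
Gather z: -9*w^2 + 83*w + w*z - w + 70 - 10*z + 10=-9*w^2 + 82*w + z*(w - 10) + 80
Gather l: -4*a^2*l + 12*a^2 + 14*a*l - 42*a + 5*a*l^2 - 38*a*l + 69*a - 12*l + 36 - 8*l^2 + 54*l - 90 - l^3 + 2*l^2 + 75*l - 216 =12*a^2 + 27*a - l^3 + l^2*(5*a - 6) + l*(-4*a^2 - 24*a + 117) - 270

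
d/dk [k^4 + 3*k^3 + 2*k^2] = k*(4*k^2 + 9*k + 4)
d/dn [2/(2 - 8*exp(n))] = 4*exp(n)/(4*exp(n) - 1)^2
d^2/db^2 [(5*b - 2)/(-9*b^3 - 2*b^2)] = 2*(-1215*b^3 + 702*b^2 + 268*b + 24)/(b^4*(729*b^3 + 486*b^2 + 108*b + 8))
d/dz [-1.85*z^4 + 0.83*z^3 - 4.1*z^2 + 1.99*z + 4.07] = -7.4*z^3 + 2.49*z^2 - 8.2*z + 1.99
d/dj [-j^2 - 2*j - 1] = -2*j - 2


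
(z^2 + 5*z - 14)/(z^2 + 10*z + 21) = (z - 2)/(z + 3)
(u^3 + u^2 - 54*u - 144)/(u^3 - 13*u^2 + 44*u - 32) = (u^2 + 9*u + 18)/(u^2 - 5*u + 4)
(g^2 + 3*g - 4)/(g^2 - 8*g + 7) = (g + 4)/(g - 7)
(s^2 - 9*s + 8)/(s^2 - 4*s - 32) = (s - 1)/(s + 4)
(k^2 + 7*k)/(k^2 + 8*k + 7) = k/(k + 1)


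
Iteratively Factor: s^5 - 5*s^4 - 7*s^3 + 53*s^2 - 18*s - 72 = (s - 3)*(s^4 - 2*s^3 - 13*s^2 + 14*s + 24) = (s - 4)*(s - 3)*(s^3 + 2*s^2 - 5*s - 6) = (s - 4)*(s - 3)*(s + 1)*(s^2 + s - 6) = (s - 4)*(s - 3)*(s - 2)*(s + 1)*(s + 3)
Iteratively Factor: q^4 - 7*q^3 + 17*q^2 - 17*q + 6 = (q - 1)*(q^3 - 6*q^2 + 11*q - 6) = (q - 1)^2*(q^2 - 5*q + 6) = (q - 2)*(q - 1)^2*(q - 3)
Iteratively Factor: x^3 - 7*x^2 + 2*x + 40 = (x - 5)*(x^2 - 2*x - 8) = (x - 5)*(x - 4)*(x + 2)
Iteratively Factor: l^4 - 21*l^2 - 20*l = (l)*(l^3 - 21*l - 20) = l*(l - 5)*(l^2 + 5*l + 4) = l*(l - 5)*(l + 1)*(l + 4)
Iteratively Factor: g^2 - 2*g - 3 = (g - 3)*(g + 1)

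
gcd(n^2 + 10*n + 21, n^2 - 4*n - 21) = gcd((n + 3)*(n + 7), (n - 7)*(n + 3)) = n + 3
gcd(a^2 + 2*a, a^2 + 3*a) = a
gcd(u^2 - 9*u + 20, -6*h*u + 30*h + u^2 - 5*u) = u - 5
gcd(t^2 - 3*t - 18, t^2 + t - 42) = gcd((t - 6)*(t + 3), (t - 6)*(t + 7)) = t - 6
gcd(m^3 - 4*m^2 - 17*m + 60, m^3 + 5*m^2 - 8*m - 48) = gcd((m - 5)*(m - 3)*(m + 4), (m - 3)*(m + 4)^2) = m^2 + m - 12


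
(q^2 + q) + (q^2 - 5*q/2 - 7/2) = 2*q^2 - 3*q/2 - 7/2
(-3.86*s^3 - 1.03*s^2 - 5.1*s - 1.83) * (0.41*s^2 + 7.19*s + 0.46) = -1.5826*s^5 - 28.1757*s^4 - 11.2723*s^3 - 37.8931*s^2 - 15.5037*s - 0.8418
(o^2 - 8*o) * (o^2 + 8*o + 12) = o^4 - 52*o^2 - 96*o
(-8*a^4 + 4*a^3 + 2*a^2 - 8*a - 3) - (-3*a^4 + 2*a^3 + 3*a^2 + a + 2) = -5*a^4 + 2*a^3 - a^2 - 9*a - 5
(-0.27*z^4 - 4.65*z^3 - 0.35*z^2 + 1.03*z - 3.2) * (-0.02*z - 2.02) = 0.0054*z^5 + 0.6384*z^4 + 9.4*z^3 + 0.6864*z^2 - 2.0166*z + 6.464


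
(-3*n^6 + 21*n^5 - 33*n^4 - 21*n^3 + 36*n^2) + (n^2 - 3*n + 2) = -3*n^6 + 21*n^5 - 33*n^4 - 21*n^3 + 37*n^2 - 3*n + 2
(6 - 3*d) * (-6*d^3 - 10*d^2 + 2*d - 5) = 18*d^4 - 6*d^3 - 66*d^2 + 27*d - 30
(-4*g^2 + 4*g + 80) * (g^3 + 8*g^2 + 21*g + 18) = -4*g^5 - 28*g^4 + 28*g^3 + 652*g^2 + 1752*g + 1440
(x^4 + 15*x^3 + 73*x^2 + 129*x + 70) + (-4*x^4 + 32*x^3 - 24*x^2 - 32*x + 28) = -3*x^4 + 47*x^3 + 49*x^2 + 97*x + 98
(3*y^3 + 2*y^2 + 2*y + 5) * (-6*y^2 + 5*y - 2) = -18*y^5 + 3*y^4 - 8*y^3 - 24*y^2 + 21*y - 10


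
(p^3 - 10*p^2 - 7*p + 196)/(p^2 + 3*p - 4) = (p^2 - 14*p + 49)/(p - 1)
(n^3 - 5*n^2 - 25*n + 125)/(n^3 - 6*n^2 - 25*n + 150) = (n - 5)/(n - 6)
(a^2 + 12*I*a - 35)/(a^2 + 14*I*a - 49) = (a + 5*I)/(a + 7*I)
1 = 1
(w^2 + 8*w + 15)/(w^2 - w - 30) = (w + 3)/(w - 6)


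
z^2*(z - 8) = z^3 - 8*z^2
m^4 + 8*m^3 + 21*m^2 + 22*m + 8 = (m + 1)^2*(m + 2)*(m + 4)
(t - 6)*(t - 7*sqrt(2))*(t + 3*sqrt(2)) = t^3 - 6*t^2 - 4*sqrt(2)*t^2 - 42*t + 24*sqrt(2)*t + 252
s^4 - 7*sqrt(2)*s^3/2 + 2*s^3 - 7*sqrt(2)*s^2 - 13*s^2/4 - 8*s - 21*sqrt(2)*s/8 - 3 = (s + 1/2)*(s + 3/2)*(s - 4*sqrt(2))*(s + sqrt(2)/2)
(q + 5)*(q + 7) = q^2 + 12*q + 35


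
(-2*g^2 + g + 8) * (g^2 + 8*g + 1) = -2*g^4 - 15*g^3 + 14*g^2 + 65*g + 8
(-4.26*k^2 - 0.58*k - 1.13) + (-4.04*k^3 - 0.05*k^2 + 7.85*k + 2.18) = -4.04*k^3 - 4.31*k^2 + 7.27*k + 1.05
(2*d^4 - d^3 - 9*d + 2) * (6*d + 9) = 12*d^5 + 12*d^4 - 9*d^3 - 54*d^2 - 69*d + 18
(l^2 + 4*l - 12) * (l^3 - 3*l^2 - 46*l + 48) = l^5 + l^4 - 70*l^3 - 100*l^2 + 744*l - 576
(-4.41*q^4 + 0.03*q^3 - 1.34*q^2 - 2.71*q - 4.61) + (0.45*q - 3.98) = -4.41*q^4 + 0.03*q^3 - 1.34*q^2 - 2.26*q - 8.59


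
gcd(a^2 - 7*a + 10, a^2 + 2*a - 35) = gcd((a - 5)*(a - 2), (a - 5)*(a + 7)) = a - 5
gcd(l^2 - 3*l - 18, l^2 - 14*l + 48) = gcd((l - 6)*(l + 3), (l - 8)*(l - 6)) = l - 6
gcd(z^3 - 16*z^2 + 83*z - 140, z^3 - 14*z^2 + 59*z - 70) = z^2 - 12*z + 35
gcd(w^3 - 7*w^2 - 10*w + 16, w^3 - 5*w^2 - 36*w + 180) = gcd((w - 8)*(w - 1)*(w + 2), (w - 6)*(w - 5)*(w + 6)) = 1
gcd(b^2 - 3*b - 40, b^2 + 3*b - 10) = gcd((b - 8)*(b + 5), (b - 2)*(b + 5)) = b + 5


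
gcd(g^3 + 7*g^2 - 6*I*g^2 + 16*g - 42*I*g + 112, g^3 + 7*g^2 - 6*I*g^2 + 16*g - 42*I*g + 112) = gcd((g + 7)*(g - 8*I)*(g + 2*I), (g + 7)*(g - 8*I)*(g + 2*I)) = g^3 + g^2*(7 - 6*I) + g*(16 - 42*I) + 112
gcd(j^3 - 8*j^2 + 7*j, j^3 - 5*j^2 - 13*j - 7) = j - 7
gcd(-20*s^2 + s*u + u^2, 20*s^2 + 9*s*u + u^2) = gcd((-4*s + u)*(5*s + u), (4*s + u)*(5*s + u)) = 5*s + u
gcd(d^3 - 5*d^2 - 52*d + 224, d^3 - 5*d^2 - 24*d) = d - 8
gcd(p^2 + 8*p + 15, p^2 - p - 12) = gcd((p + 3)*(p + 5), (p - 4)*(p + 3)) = p + 3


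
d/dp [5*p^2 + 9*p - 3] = 10*p + 9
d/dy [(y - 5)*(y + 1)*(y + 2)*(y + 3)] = 4*y^3 + 3*y^2 - 38*y - 49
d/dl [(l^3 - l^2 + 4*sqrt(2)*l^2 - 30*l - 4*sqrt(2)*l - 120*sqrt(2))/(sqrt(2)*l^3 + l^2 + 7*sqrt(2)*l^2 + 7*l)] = (-7*l^4 + 8*sqrt(2)*l^4 + 30*l^3 + 60*sqrt(2)*l^3 + 242*sqrt(2)*l^2 + 799*l^2 + 240*sqrt(2)*l + 3360*l + 840*sqrt(2))/(l^2*(2*l^4 + 2*sqrt(2)*l^3 + 28*l^3 + 28*sqrt(2)*l^2 + 99*l^2 + 14*l + 98*sqrt(2)*l + 49))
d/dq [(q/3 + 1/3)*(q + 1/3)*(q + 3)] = q^2 + 26*q/9 + 13/9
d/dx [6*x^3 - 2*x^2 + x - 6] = 18*x^2 - 4*x + 1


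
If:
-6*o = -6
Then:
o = 1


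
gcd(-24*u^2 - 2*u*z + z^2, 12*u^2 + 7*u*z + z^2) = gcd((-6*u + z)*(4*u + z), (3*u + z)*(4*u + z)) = 4*u + z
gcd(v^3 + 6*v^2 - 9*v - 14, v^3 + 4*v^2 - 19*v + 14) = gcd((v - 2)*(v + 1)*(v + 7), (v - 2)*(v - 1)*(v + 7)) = v^2 + 5*v - 14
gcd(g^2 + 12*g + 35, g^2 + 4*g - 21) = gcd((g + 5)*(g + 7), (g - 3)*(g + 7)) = g + 7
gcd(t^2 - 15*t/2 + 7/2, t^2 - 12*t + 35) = t - 7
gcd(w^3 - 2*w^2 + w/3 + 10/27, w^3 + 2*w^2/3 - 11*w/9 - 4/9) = w + 1/3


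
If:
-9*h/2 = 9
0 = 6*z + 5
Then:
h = -2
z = -5/6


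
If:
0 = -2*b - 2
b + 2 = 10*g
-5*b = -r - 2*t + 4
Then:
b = -1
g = 1/10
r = -2*t - 1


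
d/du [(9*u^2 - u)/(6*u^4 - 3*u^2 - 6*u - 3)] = (2*u*(9*u - 1)*(-4*u^3 + u + 1) + (1 - 18*u)*(-2*u^4 + u^2 + 2*u + 1))/(3*(-2*u^4 + u^2 + 2*u + 1)^2)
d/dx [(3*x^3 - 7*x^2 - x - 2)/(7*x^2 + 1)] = (21*x^4 + 16*x^2 + 14*x - 1)/(49*x^4 + 14*x^2 + 1)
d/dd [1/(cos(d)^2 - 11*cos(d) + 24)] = (2*cos(d) - 11)*sin(d)/(cos(d)^2 - 11*cos(d) + 24)^2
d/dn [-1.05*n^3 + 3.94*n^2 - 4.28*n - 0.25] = -3.15*n^2 + 7.88*n - 4.28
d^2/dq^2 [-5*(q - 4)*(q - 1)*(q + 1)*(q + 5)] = -60*q^2 - 30*q + 210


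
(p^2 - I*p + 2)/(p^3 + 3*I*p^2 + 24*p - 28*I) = (p + I)/(p^2 + 5*I*p + 14)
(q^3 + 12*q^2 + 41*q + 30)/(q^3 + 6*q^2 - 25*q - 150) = (q + 1)/(q - 5)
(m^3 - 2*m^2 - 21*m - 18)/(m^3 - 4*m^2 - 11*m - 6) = (m + 3)/(m + 1)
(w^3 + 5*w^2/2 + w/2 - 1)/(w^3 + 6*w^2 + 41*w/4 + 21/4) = 2*(2*w^2 + 3*w - 2)/(4*w^2 + 20*w + 21)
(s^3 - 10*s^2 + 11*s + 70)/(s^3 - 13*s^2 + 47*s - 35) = (s + 2)/(s - 1)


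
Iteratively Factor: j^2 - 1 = (j + 1)*(j - 1)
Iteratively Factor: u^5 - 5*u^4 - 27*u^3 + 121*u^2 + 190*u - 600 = (u + 4)*(u^4 - 9*u^3 + 9*u^2 + 85*u - 150) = (u - 5)*(u + 4)*(u^3 - 4*u^2 - 11*u + 30) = (u - 5)*(u + 3)*(u + 4)*(u^2 - 7*u + 10) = (u - 5)*(u - 2)*(u + 3)*(u + 4)*(u - 5)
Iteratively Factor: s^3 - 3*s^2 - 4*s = (s - 4)*(s^2 + s) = s*(s - 4)*(s + 1)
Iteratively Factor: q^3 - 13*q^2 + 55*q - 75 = (q - 5)*(q^2 - 8*q + 15) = (q - 5)^2*(q - 3)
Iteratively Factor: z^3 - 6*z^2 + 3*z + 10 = (z + 1)*(z^2 - 7*z + 10) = (z - 5)*(z + 1)*(z - 2)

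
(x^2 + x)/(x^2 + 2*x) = (x + 1)/(x + 2)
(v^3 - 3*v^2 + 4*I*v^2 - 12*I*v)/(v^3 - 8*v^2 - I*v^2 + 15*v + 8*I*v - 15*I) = v*(v + 4*I)/(v^2 - v*(5 + I) + 5*I)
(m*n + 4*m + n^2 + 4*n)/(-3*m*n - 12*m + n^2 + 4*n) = (-m - n)/(3*m - n)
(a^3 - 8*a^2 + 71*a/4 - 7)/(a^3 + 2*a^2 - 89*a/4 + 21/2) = (a - 4)/(a + 6)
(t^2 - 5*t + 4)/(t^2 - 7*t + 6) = (t - 4)/(t - 6)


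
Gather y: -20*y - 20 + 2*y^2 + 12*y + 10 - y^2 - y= y^2 - 9*y - 10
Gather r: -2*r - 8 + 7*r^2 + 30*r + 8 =7*r^2 + 28*r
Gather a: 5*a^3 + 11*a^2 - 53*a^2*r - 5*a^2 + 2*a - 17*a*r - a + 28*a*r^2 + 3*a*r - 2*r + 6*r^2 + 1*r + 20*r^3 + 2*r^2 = 5*a^3 + a^2*(6 - 53*r) + a*(28*r^2 - 14*r + 1) + 20*r^3 + 8*r^2 - r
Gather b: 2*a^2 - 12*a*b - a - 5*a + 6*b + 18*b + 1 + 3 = 2*a^2 - 6*a + b*(24 - 12*a) + 4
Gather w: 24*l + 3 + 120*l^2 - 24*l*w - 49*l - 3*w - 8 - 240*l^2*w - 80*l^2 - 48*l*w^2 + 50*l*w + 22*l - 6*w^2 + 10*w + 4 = 40*l^2 - 3*l + w^2*(-48*l - 6) + w*(-240*l^2 + 26*l + 7) - 1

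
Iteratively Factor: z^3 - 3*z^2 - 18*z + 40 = (z - 2)*(z^2 - z - 20) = (z - 2)*(z + 4)*(z - 5)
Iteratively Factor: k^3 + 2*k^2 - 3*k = (k)*(k^2 + 2*k - 3) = k*(k + 3)*(k - 1)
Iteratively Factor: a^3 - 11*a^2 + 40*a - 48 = (a - 4)*(a^2 - 7*a + 12) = (a - 4)^2*(a - 3)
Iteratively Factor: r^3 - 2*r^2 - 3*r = (r)*(r^2 - 2*r - 3) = r*(r - 3)*(r + 1)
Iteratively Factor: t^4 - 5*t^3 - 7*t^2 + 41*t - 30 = (t - 2)*(t^3 - 3*t^2 - 13*t + 15) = (t - 2)*(t - 1)*(t^2 - 2*t - 15) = (t - 5)*(t - 2)*(t - 1)*(t + 3)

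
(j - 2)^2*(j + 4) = j^3 - 12*j + 16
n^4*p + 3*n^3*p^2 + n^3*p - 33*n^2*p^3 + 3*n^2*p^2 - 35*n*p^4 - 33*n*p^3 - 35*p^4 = (n - 5*p)*(n + p)*(n + 7*p)*(n*p + p)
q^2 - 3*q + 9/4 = (q - 3/2)^2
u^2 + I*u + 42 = (u - 6*I)*(u + 7*I)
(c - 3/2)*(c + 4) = c^2 + 5*c/2 - 6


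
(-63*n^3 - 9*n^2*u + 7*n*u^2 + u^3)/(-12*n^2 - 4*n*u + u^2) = (63*n^3 + 9*n^2*u - 7*n*u^2 - u^3)/(12*n^2 + 4*n*u - u^2)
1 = 1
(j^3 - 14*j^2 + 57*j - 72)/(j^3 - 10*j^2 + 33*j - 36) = (j - 8)/(j - 4)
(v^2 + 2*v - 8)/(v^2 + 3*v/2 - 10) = 2*(v - 2)/(2*v - 5)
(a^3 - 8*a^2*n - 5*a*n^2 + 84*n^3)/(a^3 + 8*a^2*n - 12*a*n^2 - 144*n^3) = (a^2 - 4*a*n - 21*n^2)/(a^2 + 12*a*n + 36*n^2)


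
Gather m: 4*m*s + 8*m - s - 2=m*(4*s + 8) - s - 2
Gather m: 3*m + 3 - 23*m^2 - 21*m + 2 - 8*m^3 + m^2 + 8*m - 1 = -8*m^3 - 22*m^2 - 10*m + 4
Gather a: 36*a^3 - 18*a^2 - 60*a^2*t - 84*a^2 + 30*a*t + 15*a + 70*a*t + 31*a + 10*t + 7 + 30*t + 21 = 36*a^3 + a^2*(-60*t - 102) + a*(100*t + 46) + 40*t + 28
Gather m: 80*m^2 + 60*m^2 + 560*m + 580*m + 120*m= 140*m^2 + 1260*m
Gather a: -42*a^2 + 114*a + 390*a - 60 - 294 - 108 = -42*a^2 + 504*a - 462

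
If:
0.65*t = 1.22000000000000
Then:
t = 1.88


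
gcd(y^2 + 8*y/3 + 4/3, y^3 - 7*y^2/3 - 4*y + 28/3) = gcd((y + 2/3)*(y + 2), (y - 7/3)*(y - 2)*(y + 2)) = y + 2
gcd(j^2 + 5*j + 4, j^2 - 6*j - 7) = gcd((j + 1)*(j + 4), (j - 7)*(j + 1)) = j + 1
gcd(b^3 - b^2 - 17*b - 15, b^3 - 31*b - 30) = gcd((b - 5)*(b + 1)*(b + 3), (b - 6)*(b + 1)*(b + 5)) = b + 1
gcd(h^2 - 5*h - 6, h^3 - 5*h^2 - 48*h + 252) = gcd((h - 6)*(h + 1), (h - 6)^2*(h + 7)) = h - 6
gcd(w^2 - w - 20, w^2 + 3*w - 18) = 1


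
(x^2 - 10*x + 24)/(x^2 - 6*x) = (x - 4)/x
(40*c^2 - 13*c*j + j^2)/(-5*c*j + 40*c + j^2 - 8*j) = (-8*c + j)/(j - 8)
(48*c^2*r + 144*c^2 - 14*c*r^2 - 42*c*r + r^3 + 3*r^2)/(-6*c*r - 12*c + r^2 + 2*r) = (-8*c*r - 24*c + r^2 + 3*r)/(r + 2)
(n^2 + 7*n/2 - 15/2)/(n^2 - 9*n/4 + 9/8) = 4*(n + 5)/(4*n - 3)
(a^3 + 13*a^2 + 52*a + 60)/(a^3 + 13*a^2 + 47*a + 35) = (a^2 + 8*a + 12)/(a^2 + 8*a + 7)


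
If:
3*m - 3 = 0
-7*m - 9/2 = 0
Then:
No Solution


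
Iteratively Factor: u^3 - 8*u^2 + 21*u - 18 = (u - 3)*(u^2 - 5*u + 6) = (u - 3)^2*(u - 2)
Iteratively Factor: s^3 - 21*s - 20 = (s + 4)*(s^2 - 4*s - 5) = (s - 5)*(s + 4)*(s + 1)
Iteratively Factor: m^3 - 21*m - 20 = (m + 1)*(m^2 - m - 20) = (m - 5)*(m + 1)*(m + 4)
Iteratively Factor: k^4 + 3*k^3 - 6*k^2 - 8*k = (k)*(k^3 + 3*k^2 - 6*k - 8) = k*(k + 4)*(k^2 - k - 2) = k*(k - 2)*(k + 4)*(k + 1)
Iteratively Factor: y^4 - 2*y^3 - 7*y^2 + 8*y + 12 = (y - 3)*(y^3 + y^2 - 4*y - 4) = (y - 3)*(y - 2)*(y^2 + 3*y + 2) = (y - 3)*(y - 2)*(y + 2)*(y + 1)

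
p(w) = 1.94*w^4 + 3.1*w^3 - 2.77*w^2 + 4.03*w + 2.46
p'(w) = 7.76*w^3 + 9.3*w^2 - 5.54*w + 4.03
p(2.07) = 62.05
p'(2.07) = 101.24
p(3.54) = 424.19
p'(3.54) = 445.21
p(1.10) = 10.51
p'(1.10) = 19.52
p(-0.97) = -5.17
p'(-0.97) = 11.07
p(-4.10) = 273.92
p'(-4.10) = -351.75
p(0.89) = 7.26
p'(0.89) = 11.94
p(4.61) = 1142.09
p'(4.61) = 936.40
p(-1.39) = -9.58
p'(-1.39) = 8.86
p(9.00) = 14802.60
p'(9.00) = 6364.51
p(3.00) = 230.46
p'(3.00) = 280.63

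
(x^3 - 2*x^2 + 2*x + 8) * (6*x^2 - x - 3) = 6*x^5 - 13*x^4 + 11*x^3 + 52*x^2 - 14*x - 24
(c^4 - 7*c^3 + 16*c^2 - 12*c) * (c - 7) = c^5 - 14*c^4 + 65*c^3 - 124*c^2 + 84*c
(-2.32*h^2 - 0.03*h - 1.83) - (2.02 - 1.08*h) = -2.32*h^2 + 1.05*h - 3.85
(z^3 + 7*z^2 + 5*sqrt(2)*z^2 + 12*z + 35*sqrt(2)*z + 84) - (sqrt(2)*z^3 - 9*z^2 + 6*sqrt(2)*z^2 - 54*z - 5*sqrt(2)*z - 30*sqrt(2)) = -sqrt(2)*z^3 + z^3 - sqrt(2)*z^2 + 16*z^2 + 40*sqrt(2)*z + 66*z + 30*sqrt(2) + 84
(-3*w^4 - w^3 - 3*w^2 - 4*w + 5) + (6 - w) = -3*w^4 - w^3 - 3*w^2 - 5*w + 11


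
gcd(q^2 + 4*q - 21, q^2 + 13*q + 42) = q + 7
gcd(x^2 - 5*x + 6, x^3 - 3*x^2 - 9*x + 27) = x - 3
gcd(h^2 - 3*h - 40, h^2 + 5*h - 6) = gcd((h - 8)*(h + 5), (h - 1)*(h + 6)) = 1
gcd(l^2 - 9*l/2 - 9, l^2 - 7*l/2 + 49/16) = 1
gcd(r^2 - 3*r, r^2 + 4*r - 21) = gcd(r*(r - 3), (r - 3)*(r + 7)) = r - 3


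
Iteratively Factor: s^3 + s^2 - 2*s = (s - 1)*(s^2 + 2*s) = (s - 1)*(s + 2)*(s)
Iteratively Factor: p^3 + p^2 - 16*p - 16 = (p - 4)*(p^2 + 5*p + 4) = (p - 4)*(p + 1)*(p + 4)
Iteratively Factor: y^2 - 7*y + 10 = (y - 2)*(y - 5)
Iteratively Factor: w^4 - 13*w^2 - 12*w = (w + 1)*(w^3 - w^2 - 12*w) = w*(w + 1)*(w^2 - w - 12) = w*(w - 4)*(w + 1)*(w + 3)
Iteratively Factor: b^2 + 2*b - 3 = (b - 1)*(b + 3)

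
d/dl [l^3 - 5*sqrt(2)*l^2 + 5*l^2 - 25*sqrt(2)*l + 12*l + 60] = 3*l^2 - 10*sqrt(2)*l + 10*l - 25*sqrt(2) + 12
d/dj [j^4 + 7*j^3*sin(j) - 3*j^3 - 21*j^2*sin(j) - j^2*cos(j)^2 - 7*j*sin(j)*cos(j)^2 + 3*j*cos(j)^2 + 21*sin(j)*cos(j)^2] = 7*j^3*cos(j) + 4*j^3 + j^2*sin(2*j) - 21*sqrt(2)*j^2*cos(j + pi/4) - 9*j^2 - 42*j*sin(j) - 3*j*sin(2*j) - 7*j*cos(j)/4 - j*cos(2*j) - 21*j*cos(3*j)/4 - j - 7*sin(j)/4 - 7*sin(3*j)/4 + 21*cos(j)/4 + 3*cos(2*j)/2 + 63*cos(3*j)/4 + 3/2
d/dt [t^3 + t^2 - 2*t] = 3*t^2 + 2*t - 2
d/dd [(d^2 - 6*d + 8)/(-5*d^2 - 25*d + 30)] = (-11*d^2 + 28*d + 4)/(5*(d^4 + 10*d^3 + 13*d^2 - 60*d + 36))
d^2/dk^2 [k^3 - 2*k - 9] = 6*k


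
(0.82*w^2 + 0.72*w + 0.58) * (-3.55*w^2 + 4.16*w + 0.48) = -2.911*w^4 + 0.8552*w^3 + 1.3298*w^2 + 2.7584*w + 0.2784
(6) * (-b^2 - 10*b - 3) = -6*b^2 - 60*b - 18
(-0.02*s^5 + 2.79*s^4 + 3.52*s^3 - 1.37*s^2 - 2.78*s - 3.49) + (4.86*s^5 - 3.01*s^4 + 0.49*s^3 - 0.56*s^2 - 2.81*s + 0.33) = 4.84*s^5 - 0.22*s^4 + 4.01*s^3 - 1.93*s^2 - 5.59*s - 3.16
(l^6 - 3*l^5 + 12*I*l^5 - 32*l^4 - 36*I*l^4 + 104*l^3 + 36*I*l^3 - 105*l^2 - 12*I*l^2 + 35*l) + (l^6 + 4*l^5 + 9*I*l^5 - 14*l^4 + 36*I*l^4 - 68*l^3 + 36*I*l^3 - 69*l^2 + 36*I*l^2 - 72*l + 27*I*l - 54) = 2*l^6 + l^5 + 21*I*l^5 - 46*l^4 + 36*l^3 + 72*I*l^3 - 174*l^2 + 24*I*l^2 - 37*l + 27*I*l - 54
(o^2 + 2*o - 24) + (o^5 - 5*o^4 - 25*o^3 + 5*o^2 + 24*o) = o^5 - 5*o^4 - 25*o^3 + 6*o^2 + 26*o - 24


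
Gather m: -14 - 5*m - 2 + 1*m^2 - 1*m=m^2 - 6*m - 16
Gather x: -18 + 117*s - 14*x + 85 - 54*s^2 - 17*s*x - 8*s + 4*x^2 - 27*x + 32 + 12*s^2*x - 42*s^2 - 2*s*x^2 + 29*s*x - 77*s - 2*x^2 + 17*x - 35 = -96*s^2 + 32*s + x^2*(2 - 2*s) + x*(12*s^2 + 12*s - 24) + 64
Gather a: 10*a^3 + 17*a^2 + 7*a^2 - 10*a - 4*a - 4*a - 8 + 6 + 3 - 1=10*a^3 + 24*a^2 - 18*a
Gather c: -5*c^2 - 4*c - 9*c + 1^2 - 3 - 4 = -5*c^2 - 13*c - 6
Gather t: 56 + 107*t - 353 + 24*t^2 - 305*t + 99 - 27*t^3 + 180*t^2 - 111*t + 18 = -27*t^3 + 204*t^2 - 309*t - 180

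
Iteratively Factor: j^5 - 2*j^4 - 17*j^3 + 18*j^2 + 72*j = (j + 2)*(j^4 - 4*j^3 - 9*j^2 + 36*j) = (j + 2)*(j + 3)*(j^3 - 7*j^2 + 12*j) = (j - 3)*(j + 2)*(j + 3)*(j^2 - 4*j) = (j - 4)*(j - 3)*(j + 2)*(j + 3)*(j)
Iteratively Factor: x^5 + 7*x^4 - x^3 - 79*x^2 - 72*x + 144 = (x + 4)*(x^4 + 3*x^3 - 13*x^2 - 27*x + 36) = (x + 4)^2*(x^3 - x^2 - 9*x + 9) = (x - 3)*(x + 4)^2*(x^2 + 2*x - 3) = (x - 3)*(x - 1)*(x + 4)^2*(x + 3)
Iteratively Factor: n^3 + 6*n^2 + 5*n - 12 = (n + 4)*(n^2 + 2*n - 3) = (n - 1)*(n + 4)*(n + 3)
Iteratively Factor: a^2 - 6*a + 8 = (a - 2)*(a - 4)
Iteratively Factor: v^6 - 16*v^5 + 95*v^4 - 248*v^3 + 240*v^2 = (v - 3)*(v^5 - 13*v^4 + 56*v^3 - 80*v^2) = (v - 4)*(v - 3)*(v^4 - 9*v^3 + 20*v^2) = v*(v - 4)*(v - 3)*(v^3 - 9*v^2 + 20*v) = v*(v - 5)*(v - 4)*(v - 3)*(v^2 - 4*v) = v^2*(v - 5)*(v - 4)*(v - 3)*(v - 4)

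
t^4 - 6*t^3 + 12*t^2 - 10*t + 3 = (t - 3)*(t - 1)^3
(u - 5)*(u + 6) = u^2 + u - 30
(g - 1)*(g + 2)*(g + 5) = g^3 + 6*g^2 + 3*g - 10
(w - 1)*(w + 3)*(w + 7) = w^3 + 9*w^2 + 11*w - 21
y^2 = y^2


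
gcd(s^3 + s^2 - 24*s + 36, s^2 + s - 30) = s + 6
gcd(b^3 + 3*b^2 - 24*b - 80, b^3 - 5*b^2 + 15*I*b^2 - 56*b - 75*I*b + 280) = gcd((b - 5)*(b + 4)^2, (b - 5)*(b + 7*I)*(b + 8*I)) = b - 5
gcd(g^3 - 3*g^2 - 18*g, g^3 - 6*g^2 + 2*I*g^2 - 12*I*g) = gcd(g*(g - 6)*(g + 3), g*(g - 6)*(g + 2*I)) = g^2 - 6*g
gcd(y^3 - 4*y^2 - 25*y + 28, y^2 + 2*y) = 1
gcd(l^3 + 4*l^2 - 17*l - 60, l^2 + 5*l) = l + 5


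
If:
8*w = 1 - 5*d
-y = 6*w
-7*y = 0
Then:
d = 1/5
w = 0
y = 0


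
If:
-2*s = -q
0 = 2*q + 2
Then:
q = -1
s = -1/2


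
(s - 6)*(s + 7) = s^2 + s - 42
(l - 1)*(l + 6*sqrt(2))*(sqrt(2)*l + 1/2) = sqrt(2)*l^3 - sqrt(2)*l^2 + 25*l^2/2 - 25*l/2 + 3*sqrt(2)*l - 3*sqrt(2)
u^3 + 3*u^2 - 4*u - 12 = (u - 2)*(u + 2)*(u + 3)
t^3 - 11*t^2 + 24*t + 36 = (t - 6)^2*(t + 1)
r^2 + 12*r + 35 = (r + 5)*(r + 7)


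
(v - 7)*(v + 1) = v^2 - 6*v - 7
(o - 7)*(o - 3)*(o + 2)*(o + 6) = o^4 - 2*o^3 - 47*o^2 + 48*o + 252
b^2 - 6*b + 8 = (b - 4)*(b - 2)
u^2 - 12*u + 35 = (u - 7)*(u - 5)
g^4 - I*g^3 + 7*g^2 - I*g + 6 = (g - 3*I)*(g - I)*(g + I)*(g + 2*I)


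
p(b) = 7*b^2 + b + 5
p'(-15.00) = -209.00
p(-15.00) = 1565.00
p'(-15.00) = -209.00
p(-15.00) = 1565.00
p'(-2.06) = -27.84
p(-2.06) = 32.65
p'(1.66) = 24.24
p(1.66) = 25.95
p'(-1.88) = -25.32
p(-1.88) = 27.86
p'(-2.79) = -38.06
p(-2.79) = 56.70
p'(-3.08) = -42.12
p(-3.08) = 68.32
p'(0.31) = 5.34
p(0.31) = 5.98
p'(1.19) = 17.66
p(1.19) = 16.10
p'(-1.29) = -17.06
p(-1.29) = 15.36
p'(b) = 14*b + 1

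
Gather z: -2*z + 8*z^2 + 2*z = 8*z^2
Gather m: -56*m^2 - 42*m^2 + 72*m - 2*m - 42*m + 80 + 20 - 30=-98*m^2 + 28*m + 70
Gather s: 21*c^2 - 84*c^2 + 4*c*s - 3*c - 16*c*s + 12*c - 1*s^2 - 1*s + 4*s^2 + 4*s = -63*c^2 + 9*c + 3*s^2 + s*(3 - 12*c)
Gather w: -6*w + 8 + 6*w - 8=0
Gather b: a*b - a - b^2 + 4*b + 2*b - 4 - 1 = -a - b^2 + b*(a + 6) - 5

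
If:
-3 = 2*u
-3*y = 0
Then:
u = -3/2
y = 0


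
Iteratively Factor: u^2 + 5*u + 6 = (u + 2)*(u + 3)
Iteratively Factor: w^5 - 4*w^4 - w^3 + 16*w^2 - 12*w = (w - 1)*(w^4 - 3*w^3 - 4*w^2 + 12*w) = (w - 1)*(w + 2)*(w^3 - 5*w^2 + 6*w) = w*(w - 1)*(w + 2)*(w^2 - 5*w + 6) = w*(w - 2)*(w - 1)*(w + 2)*(w - 3)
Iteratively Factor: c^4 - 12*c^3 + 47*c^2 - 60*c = (c - 4)*(c^3 - 8*c^2 + 15*c) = (c - 5)*(c - 4)*(c^2 - 3*c) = (c - 5)*(c - 4)*(c - 3)*(c)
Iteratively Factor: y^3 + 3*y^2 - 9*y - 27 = (y + 3)*(y^2 - 9) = (y + 3)^2*(y - 3)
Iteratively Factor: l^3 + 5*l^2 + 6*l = (l + 2)*(l^2 + 3*l) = l*(l + 2)*(l + 3)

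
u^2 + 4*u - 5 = (u - 1)*(u + 5)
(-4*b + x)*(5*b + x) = -20*b^2 + b*x + x^2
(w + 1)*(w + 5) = w^2 + 6*w + 5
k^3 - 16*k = k*(k - 4)*(k + 4)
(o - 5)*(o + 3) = o^2 - 2*o - 15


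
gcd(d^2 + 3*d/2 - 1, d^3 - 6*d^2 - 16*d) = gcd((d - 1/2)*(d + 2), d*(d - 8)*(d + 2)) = d + 2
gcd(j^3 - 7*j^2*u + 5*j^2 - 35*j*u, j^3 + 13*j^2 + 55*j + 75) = j + 5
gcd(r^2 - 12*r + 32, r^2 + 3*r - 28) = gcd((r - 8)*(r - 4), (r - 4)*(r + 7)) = r - 4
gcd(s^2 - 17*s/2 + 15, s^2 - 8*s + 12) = s - 6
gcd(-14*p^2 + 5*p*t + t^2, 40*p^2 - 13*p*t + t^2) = 1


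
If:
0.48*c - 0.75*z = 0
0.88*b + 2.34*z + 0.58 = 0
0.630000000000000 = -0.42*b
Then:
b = -1.50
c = 0.49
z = 0.32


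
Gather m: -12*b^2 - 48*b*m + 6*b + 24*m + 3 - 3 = -12*b^2 + 6*b + m*(24 - 48*b)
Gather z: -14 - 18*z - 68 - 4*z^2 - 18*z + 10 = -4*z^2 - 36*z - 72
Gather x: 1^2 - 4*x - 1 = -4*x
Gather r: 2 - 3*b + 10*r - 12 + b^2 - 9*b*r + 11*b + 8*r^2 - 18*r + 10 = b^2 + 8*b + 8*r^2 + r*(-9*b - 8)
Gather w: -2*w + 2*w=0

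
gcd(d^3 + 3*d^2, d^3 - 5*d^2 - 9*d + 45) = d + 3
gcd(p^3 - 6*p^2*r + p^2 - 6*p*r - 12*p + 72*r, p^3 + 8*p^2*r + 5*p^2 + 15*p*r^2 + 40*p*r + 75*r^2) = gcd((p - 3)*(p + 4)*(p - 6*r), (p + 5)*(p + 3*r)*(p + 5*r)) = 1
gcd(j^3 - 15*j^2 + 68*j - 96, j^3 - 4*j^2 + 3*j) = j - 3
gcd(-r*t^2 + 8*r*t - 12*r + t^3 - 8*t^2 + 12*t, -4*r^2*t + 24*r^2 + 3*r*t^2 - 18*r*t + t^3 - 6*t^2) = r*t - 6*r - t^2 + 6*t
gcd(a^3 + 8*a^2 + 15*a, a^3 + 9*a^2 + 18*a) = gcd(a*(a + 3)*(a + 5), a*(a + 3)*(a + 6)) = a^2 + 3*a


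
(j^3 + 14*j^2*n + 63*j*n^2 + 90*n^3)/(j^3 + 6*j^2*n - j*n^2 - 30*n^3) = (j + 6*n)/(j - 2*n)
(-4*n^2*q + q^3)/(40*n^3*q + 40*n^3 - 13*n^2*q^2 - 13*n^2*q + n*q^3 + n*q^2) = q*(-4*n^2 + q^2)/(n*(40*n^2*q + 40*n^2 - 13*n*q^2 - 13*n*q + q^3 + q^2))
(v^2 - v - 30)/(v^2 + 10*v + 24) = (v^2 - v - 30)/(v^2 + 10*v + 24)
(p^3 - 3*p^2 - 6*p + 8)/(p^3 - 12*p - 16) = (p - 1)/(p + 2)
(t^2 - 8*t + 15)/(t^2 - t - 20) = (t - 3)/(t + 4)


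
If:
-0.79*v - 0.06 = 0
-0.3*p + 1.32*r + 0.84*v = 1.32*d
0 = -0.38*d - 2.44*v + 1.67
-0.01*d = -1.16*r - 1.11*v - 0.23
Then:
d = 4.88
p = -22.06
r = -0.08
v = -0.08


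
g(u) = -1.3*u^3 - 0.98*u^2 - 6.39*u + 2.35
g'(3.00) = -47.37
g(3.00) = -60.74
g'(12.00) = -591.51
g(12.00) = -2461.85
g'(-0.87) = -7.64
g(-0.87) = 8.02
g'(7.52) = -241.68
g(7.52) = -653.96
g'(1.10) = -13.26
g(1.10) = -7.60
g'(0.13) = -6.71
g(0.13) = 1.50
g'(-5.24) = -103.20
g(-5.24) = 195.97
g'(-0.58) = -6.57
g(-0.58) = 5.98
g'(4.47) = -93.08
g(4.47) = -161.90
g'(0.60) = -8.97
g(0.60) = -2.12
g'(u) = -3.9*u^2 - 1.96*u - 6.39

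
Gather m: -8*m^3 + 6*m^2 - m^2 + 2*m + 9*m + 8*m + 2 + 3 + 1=-8*m^3 + 5*m^2 + 19*m + 6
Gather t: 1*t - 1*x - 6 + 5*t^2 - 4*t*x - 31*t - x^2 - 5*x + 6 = 5*t^2 + t*(-4*x - 30) - x^2 - 6*x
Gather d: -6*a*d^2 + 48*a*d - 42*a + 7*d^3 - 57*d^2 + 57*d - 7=-42*a + 7*d^3 + d^2*(-6*a - 57) + d*(48*a + 57) - 7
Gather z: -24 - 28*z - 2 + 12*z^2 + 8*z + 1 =12*z^2 - 20*z - 25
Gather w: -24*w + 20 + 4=24 - 24*w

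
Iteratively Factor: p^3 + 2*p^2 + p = (p + 1)*(p^2 + p) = p*(p + 1)*(p + 1)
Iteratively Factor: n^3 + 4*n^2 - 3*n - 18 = (n - 2)*(n^2 + 6*n + 9) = (n - 2)*(n + 3)*(n + 3)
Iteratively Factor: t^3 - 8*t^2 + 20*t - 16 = (t - 2)*(t^2 - 6*t + 8) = (t - 4)*(t - 2)*(t - 2)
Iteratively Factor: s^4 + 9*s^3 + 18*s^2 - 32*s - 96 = (s + 4)*(s^3 + 5*s^2 - 2*s - 24) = (s + 3)*(s + 4)*(s^2 + 2*s - 8) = (s + 3)*(s + 4)^2*(s - 2)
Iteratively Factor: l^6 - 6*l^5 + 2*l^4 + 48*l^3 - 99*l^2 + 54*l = (l)*(l^5 - 6*l^4 + 2*l^3 + 48*l^2 - 99*l + 54) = l*(l + 3)*(l^4 - 9*l^3 + 29*l^2 - 39*l + 18) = l*(l - 3)*(l + 3)*(l^3 - 6*l^2 + 11*l - 6) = l*(l - 3)^2*(l + 3)*(l^2 - 3*l + 2) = l*(l - 3)^2*(l - 1)*(l + 3)*(l - 2)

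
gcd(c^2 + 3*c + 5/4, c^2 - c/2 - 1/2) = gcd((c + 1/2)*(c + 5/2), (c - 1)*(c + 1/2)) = c + 1/2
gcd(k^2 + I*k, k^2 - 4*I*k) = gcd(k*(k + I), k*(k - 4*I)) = k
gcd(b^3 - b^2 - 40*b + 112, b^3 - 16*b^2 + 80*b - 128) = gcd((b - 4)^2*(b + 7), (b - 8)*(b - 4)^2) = b^2 - 8*b + 16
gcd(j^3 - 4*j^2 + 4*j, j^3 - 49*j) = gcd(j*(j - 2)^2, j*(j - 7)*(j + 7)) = j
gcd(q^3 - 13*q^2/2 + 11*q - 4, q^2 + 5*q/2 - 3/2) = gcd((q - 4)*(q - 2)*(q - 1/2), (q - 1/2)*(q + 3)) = q - 1/2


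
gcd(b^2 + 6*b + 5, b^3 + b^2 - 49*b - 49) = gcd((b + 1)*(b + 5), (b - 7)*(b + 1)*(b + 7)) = b + 1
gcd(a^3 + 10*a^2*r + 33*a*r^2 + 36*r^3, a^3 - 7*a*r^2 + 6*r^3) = a + 3*r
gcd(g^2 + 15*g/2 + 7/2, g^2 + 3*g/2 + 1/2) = g + 1/2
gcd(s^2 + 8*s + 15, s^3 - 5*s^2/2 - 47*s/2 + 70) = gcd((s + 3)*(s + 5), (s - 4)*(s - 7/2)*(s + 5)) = s + 5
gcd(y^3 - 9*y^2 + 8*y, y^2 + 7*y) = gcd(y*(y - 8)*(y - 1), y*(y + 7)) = y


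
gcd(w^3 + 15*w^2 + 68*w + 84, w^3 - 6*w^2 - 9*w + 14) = w + 2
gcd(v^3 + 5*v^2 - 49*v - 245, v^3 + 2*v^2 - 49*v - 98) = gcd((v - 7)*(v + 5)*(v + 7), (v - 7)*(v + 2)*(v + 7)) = v^2 - 49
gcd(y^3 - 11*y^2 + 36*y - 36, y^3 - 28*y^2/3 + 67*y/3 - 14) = y - 6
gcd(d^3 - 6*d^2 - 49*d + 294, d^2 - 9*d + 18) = d - 6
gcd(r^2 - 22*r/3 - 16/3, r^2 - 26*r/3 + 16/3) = r - 8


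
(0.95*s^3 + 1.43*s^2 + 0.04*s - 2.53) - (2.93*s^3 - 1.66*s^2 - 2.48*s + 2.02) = -1.98*s^3 + 3.09*s^2 + 2.52*s - 4.55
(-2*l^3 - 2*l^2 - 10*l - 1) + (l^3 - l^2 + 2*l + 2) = -l^3 - 3*l^2 - 8*l + 1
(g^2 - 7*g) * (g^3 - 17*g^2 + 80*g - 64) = g^5 - 24*g^4 + 199*g^3 - 624*g^2 + 448*g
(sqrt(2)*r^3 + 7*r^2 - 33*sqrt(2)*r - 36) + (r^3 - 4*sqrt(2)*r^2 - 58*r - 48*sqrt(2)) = r^3 + sqrt(2)*r^3 - 4*sqrt(2)*r^2 + 7*r^2 - 58*r - 33*sqrt(2)*r - 48*sqrt(2) - 36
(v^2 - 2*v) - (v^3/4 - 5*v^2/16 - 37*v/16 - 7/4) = -v^3/4 + 21*v^2/16 + 5*v/16 + 7/4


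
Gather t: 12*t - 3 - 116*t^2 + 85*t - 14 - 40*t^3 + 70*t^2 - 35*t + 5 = -40*t^3 - 46*t^2 + 62*t - 12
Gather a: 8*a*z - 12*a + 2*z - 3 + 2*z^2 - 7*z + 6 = a*(8*z - 12) + 2*z^2 - 5*z + 3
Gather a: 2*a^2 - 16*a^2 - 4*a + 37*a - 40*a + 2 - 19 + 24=-14*a^2 - 7*a + 7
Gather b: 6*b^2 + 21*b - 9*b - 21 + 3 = 6*b^2 + 12*b - 18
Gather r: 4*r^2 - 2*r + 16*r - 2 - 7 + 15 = 4*r^2 + 14*r + 6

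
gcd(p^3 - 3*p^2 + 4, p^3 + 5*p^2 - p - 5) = p + 1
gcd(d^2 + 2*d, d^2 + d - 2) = d + 2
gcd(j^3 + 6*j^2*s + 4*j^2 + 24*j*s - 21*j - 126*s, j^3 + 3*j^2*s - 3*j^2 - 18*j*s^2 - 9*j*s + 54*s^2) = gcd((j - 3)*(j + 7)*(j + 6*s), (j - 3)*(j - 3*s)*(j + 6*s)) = j^2 + 6*j*s - 3*j - 18*s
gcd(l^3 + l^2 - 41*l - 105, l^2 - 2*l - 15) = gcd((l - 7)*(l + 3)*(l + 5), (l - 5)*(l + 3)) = l + 3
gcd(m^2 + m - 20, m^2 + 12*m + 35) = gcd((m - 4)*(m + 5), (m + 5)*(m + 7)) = m + 5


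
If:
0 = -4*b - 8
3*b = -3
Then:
No Solution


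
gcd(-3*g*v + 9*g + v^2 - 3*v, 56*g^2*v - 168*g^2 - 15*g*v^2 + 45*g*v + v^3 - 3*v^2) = v - 3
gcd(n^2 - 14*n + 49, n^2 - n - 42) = n - 7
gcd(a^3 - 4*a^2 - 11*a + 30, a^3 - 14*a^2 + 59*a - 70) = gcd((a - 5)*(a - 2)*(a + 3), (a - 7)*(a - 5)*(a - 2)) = a^2 - 7*a + 10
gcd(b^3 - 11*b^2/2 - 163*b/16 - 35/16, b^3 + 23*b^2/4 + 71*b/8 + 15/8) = b + 1/4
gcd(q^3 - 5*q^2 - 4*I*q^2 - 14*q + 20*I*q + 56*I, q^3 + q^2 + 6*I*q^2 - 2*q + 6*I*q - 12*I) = q + 2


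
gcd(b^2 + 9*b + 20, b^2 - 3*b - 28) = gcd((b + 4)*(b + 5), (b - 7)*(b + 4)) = b + 4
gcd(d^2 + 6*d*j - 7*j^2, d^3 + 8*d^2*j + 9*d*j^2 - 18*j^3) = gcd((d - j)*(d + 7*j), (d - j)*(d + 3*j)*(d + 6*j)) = d - j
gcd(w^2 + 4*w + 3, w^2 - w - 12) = w + 3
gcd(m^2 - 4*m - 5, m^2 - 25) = m - 5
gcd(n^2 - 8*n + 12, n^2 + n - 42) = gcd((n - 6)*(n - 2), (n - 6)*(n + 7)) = n - 6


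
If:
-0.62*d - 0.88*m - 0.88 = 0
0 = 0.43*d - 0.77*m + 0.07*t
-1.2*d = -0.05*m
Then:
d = -0.04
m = -0.97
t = -10.44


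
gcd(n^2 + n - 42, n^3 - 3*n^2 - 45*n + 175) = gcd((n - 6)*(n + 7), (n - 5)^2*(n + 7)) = n + 7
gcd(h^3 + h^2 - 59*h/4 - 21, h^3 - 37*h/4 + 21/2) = h + 7/2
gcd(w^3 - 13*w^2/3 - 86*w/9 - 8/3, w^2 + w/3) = w + 1/3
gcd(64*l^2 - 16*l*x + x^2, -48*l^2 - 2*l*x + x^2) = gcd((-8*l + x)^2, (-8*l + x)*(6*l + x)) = -8*l + x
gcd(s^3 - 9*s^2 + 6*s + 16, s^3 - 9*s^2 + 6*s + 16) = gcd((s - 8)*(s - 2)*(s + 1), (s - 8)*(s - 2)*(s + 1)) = s^3 - 9*s^2 + 6*s + 16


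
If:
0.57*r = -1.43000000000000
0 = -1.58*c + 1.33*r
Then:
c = -2.11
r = -2.51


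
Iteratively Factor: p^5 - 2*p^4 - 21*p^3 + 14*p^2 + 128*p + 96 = (p + 2)*(p^4 - 4*p^3 - 13*p^2 + 40*p + 48) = (p - 4)*(p + 2)*(p^3 - 13*p - 12) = (p - 4)*(p + 1)*(p + 2)*(p^2 - p - 12) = (p - 4)^2*(p + 1)*(p + 2)*(p + 3)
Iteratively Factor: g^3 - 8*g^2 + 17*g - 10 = (g - 5)*(g^2 - 3*g + 2) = (g - 5)*(g - 1)*(g - 2)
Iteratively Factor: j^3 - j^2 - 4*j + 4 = (j + 2)*(j^2 - 3*j + 2) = (j - 2)*(j + 2)*(j - 1)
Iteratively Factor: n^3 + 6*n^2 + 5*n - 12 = (n + 4)*(n^2 + 2*n - 3) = (n - 1)*(n + 4)*(n + 3)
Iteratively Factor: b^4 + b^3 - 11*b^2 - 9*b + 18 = (b - 1)*(b^3 + 2*b^2 - 9*b - 18) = (b - 1)*(b + 2)*(b^2 - 9) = (b - 3)*(b - 1)*(b + 2)*(b + 3)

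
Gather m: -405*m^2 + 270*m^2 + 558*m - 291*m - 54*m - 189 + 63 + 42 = -135*m^2 + 213*m - 84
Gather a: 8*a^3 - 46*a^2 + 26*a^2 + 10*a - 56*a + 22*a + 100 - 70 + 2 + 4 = 8*a^3 - 20*a^2 - 24*a + 36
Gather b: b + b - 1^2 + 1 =2*b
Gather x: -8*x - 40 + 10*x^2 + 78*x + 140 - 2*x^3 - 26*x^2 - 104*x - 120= -2*x^3 - 16*x^2 - 34*x - 20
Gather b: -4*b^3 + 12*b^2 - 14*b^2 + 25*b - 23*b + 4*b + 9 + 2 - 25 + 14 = -4*b^3 - 2*b^2 + 6*b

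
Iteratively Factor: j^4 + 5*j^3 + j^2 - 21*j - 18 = (j + 3)*(j^3 + 2*j^2 - 5*j - 6) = (j + 1)*(j + 3)*(j^2 + j - 6) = (j - 2)*(j + 1)*(j + 3)*(j + 3)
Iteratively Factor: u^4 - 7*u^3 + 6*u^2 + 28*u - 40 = (u - 2)*(u^3 - 5*u^2 - 4*u + 20) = (u - 2)^2*(u^2 - 3*u - 10) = (u - 2)^2*(u + 2)*(u - 5)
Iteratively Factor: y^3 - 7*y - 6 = (y + 2)*(y^2 - 2*y - 3) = (y + 1)*(y + 2)*(y - 3)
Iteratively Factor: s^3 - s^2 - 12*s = (s + 3)*(s^2 - 4*s) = (s - 4)*(s + 3)*(s)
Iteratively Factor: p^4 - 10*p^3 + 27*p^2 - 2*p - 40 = (p - 2)*(p^3 - 8*p^2 + 11*p + 20) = (p - 5)*(p - 2)*(p^2 - 3*p - 4) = (p - 5)*(p - 2)*(p + 1)*(p - 4)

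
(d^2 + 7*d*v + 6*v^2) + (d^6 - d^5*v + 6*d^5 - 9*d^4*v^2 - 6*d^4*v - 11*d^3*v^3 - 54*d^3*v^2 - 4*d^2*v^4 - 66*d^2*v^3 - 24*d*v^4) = d^6 - d^5*v + 6*d^5 - 9*d^4*v^2 - 6*d^4*v - 11*d^3*v^3 - 54*d^3*v^2 - 4*d^2*v^4 - 66*d^2*v^3 + d^2 - 24*d*v^4 + 7*d*v + 6*v^2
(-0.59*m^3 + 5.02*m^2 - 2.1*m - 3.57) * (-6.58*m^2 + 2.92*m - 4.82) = 3.8822*m^5 - 34.7544*m^4 + 31.3202*m^3 - 6.8378*m^2 - 0.302399999999997*m + 17.2074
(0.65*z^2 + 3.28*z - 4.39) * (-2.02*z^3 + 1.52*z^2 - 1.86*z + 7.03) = -1.313*z^5 - 5.6376*z^4 + 12.6444*z^3 - 8.2041*z^2 + 31.2238*z - 30.8617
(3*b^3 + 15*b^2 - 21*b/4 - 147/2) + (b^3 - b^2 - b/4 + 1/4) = 4*b^3 + 14*b^2 - 11*b/2 - 293/4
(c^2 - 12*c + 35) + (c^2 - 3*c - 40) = 2*c^2 - 15*c - 5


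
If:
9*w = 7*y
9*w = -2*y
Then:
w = 0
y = 0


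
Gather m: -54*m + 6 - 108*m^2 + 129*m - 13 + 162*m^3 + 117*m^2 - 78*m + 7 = 162*m^3 + 9*m^2 - 3*m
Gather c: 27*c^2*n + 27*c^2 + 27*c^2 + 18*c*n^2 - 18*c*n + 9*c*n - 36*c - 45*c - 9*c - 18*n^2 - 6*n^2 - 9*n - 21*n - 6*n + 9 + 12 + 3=c^2*(27*n + 54) + c*(18*n^2 - 9*n - 90) - 24*n^2 - 36*n + 24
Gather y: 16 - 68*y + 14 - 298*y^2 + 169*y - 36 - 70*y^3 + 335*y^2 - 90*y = -70*y^3 + 37*y^2 + 11*y - 6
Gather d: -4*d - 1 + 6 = 5 - 4*d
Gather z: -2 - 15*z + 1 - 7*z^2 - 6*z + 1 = -7*z^2 - 21*z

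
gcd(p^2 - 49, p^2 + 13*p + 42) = p + 7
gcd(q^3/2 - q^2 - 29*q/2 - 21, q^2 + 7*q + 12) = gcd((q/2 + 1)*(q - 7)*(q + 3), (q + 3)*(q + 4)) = q + 3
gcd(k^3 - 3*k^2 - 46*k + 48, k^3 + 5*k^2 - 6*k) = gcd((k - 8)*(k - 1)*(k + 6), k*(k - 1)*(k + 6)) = k^2 + 5*k - 6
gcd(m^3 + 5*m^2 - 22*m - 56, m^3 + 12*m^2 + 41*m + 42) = m^2 + 9*m + 14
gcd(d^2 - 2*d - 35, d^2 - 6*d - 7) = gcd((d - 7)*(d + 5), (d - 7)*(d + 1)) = d - 7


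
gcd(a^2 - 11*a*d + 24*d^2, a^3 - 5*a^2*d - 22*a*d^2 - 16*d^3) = a - 8*d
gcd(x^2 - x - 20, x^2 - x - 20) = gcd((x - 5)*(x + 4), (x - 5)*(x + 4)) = x^2 - x - 20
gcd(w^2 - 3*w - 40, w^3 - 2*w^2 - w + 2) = 1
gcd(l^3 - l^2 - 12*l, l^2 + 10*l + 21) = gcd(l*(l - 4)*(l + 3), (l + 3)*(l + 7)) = l + 3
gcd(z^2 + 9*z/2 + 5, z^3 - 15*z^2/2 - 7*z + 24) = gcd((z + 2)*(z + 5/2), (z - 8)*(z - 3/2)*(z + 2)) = z + 2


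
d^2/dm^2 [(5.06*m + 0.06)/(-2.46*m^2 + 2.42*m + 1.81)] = ((4.92*m - 2.42)*(5.06*m + 0.06)*(9.84*m - 4.84) + (74.6856*m - 24.1952)*(-2.46*m^2 + 2.42*m + 1.81))/(-2.46*m^2 + 2.42*m + 1.81)^3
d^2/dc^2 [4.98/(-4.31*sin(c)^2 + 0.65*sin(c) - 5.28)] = (370.035912*sin(c)^4 - 41.85441*sin(c)^3 - 1006.265274*sin(c)^2 + 100.80018*sin(c) + 222.449628)/(4.31*sin(c)^2 - 0.65*sin(c) + 5.28)^3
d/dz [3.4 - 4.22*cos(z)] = 4.22*sin(z)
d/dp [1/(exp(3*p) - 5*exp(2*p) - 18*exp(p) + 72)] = (-3*exp(2*p) + 10*exp(p) + 18)*exp(p)/(exp(3*p) - 5*exp(2*p) - 18*exp(p) + 72)^2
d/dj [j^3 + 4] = 3*j^2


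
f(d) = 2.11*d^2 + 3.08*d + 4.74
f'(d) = 4.22*d + 3.08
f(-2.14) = 7.81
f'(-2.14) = -5.95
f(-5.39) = 49.44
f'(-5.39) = -19.67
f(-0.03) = 4.65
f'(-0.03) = 2.95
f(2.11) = 20.63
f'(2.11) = 11.98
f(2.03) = 19.69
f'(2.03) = 11.65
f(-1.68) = 5.52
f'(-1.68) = -4.01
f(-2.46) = 9.93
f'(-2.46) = -7.30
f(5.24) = 78.81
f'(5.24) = 25.19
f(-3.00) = 14.49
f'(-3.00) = -9.58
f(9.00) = 203.37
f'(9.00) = 41.06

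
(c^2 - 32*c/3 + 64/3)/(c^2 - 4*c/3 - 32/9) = 3*(c - 8)/(3*c + 4)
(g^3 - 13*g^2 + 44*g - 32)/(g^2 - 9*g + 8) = g - 4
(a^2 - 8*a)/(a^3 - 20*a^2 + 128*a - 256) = a/(a^2 - 12*a + 32)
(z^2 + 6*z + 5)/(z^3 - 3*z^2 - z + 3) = (z + 5)/(z^2 - 4*z + 3)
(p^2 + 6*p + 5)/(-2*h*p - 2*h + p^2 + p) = (p + 5)/(-2*h + p)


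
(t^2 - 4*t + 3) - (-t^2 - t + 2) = 2*t^2 - 3*t + 1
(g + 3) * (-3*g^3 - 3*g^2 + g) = -3*g^4 - 12*g^3 - 8*g^2 + 3*g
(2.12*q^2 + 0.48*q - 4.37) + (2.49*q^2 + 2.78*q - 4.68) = 4.61*q^2 + 3.26*q - 9.05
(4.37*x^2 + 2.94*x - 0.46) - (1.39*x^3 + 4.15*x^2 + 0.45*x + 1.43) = -1.39*x^3 + 0.22*x^2 + 2.49*x - 1.89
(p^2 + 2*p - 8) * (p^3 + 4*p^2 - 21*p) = p^5 + 6*p^4 - 21*p^3 - 74*p^2 + 168*p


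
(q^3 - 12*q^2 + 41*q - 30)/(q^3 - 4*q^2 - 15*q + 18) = (q - 5)/(q + 3)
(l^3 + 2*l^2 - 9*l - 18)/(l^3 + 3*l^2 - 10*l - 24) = (l + 3)/(l + 4)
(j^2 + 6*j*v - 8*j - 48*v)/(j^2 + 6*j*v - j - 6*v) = (j - 8)/(j - 1)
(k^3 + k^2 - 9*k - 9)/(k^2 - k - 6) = (k^2 + 4*k + 3)/(k + 2)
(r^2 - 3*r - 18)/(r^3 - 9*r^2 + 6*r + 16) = (r^2 - 3*r - 18)/(r^3 - 9*r^2 + 6*r + 16)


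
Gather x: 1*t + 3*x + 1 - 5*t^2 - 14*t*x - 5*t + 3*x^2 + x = -5*t^2 - 4*t + 3*x^2 + x*(4 - 14*t) + 1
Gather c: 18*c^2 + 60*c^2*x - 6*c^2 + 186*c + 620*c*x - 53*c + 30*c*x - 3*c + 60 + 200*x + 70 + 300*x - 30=c^2*(60*x + 12) + c*(650*x + 130) + 500*x + 100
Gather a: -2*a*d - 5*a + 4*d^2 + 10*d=a*(-2*d - 5) + 4*d^2 + 10*d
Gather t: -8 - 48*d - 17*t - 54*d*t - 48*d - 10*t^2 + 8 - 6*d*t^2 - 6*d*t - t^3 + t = -96*d - t^3 + t^2*(-6*d - 10) + t*(-60*d - 16)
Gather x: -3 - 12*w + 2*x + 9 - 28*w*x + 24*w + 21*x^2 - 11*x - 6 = 12*w + 21*x^2 + x*(-28*w - 9)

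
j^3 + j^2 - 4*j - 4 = (j - 2)*(j + 1)*(j + 2)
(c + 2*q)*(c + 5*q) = c^2 + 7*c*q + 10*q^2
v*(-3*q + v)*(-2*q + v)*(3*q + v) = 18*q^3*v - 9*q^2*v^2 - 2*q*v^3 + v^4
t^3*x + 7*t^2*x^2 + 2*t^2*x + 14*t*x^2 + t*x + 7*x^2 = (t + 1)*(t + 7*x)*(t*x + x)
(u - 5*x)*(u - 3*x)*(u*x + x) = u^3*x - 8*u^2*x^2 + u^2*x + 15*u*x^3 - 8*u*x^2 + 15*x^3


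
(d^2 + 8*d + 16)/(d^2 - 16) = (d + 4)/(d - 4)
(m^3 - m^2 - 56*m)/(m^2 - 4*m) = (m^2 - m - 56)/(m - 4)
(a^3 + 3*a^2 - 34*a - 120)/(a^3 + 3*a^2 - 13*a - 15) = (a^2 - 2*a - 24)/(a^2 - 2*a - 3)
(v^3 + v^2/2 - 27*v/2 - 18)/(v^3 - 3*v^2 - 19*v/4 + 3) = 2*(v + 3)/(2*v - 1)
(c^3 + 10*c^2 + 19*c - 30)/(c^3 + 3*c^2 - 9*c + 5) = (c + 6)/(c - 1)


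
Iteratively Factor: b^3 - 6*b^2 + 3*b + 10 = (b - 2)*(b^2 - 4*b - 5) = (b - 5)*(b - 2)*(b + 1)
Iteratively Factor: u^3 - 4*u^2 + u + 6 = (u - 2)*(u^2 - 2*u - 3) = (u - 2)*(u + 1)*(u - 3)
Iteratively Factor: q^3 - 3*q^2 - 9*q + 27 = (q + 3)*(q^2 - 6*q + 9) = (q - 3)*(q + 3)*(q - 3)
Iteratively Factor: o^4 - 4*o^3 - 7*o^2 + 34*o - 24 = (o - 4)*(o^3 - 7*o + 6) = (o - 4)*(o - 1)*(o^2 + o - 6) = (o - 4)*(o - 1)*(o + 3)*(o - 2)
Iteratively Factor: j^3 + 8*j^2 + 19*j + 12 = (j + 3)*(j^2 + 5*j + 4) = (j + 1)*(j + 3)*(j + 4)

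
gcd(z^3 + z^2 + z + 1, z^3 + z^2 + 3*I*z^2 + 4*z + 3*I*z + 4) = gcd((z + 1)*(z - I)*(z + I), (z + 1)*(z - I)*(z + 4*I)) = z^2 + z*(1 - I) - I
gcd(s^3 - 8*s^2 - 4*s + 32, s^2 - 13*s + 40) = s - 8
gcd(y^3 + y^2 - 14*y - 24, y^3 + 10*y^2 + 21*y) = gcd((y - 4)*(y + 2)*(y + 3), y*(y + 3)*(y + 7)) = y + 3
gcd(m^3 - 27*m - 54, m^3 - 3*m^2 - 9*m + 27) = m + 3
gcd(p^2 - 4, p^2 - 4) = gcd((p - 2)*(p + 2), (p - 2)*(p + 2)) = p^2 - 4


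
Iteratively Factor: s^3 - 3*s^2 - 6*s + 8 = (s - 1)*(s^2 - 2*s - 8) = (s - 1)*(s + 2)*(s - 4)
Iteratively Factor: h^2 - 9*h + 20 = (h - 4)*(h - 5)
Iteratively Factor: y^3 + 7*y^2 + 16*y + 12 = (y + 2)*(y^2 + 5*y + 6) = (y + 2)*(y + 3)*(y + 2)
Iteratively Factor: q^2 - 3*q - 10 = (q + 2)*(q - 5)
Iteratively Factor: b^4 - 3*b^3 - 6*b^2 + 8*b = (b)*(b^3 - 3*b^2 - 6*b + 8) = b*(b - 4)*(b^2 + b - 2) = b*(b - 4)*(b - 1)*(b + 2)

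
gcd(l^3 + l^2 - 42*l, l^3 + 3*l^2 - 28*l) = l^2 + 7*l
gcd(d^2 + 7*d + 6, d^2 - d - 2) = d + 1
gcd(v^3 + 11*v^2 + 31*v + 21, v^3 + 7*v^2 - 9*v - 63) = v^2 + 10*v + 21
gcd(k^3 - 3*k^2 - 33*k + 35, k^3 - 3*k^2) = 1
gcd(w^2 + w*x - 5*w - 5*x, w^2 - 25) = w - 5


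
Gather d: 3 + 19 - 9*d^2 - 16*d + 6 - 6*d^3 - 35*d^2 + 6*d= -6*d^3 - 44*d^2 - 10*d + 28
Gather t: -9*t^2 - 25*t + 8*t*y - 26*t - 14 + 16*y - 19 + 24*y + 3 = -9*t^2 + t*(8*y - 51) + 40*y - 30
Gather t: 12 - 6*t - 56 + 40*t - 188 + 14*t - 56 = 48*t - 288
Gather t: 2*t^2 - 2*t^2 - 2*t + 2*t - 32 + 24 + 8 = 0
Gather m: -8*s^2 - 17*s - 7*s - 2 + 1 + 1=-8*s^2 - 24*s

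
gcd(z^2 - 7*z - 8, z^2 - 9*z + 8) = z - 8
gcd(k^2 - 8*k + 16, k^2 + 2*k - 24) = k - 4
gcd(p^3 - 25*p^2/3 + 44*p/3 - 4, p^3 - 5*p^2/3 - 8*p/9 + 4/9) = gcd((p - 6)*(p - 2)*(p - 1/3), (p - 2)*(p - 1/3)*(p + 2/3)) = p^2 - 7*p/3 + 2/3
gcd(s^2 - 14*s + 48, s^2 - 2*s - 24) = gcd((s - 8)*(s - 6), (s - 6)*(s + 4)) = s - 6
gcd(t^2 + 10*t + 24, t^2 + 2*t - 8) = t + 4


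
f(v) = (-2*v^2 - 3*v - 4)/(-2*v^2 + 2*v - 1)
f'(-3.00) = -0.07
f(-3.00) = 0.52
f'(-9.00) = -0.02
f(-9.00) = 0.77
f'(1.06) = -10.20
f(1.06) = 8.36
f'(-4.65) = -0.05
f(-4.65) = 0.62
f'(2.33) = -1.38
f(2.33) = 3.04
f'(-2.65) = -0.07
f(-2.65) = 0.50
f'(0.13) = 15.48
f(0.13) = 5.72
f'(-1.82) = -0.00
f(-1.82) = 0.46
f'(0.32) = 19.24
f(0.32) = 9.14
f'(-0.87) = 0.77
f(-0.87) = 0.68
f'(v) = (-4*v - 3)/(-2*v^2 + 2*v - 1) + (4*v - 2)*(-2*v^2 - 3*v - 4)/(-2*v^2 + 2*v - 1)^2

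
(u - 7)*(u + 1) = u^2 - 6*u - 7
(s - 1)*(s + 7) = s^2 + 6*s - 7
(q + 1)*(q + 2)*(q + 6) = q^3 + 9*q^2 + 20*q + 12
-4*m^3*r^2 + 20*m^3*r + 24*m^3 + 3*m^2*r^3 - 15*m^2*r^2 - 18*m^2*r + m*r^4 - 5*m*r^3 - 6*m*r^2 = (-m + r)*(4*m + r)*(r - 6)*(m*r + m)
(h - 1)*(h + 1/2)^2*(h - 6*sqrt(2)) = h^4 - 6*sqrt(2)*h^3 - 3*h^2/4 - h/4 + 9*sqrt(2)*h/2 + 3*sqrt(2)/2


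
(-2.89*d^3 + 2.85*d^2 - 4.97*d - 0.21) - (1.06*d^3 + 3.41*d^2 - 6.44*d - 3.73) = -3.95*d^3 - 0.56*d^2 + 1.47*d + 3.52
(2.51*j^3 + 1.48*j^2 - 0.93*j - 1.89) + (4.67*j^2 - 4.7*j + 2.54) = 2.51*j^3 + 6.15*j^2 - 5.63*j + 0.65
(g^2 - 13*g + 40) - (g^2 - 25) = 65 - 13*g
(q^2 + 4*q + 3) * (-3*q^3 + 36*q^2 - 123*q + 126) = -3*q^5 + 24*q^4 + 12*q^3 - 258*q^2 + 135*q + 378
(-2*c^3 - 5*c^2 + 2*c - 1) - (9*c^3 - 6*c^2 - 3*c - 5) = -11*c^3 + c^2 + 5*c + 4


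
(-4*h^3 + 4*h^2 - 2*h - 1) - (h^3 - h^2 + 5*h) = -5*h^3 + 5*h^2 - 7*h - 1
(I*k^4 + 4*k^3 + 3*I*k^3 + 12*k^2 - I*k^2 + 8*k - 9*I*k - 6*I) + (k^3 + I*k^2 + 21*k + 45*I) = I*k^4 + 5*k^3 + 3*I*k^3 + 12*k^2 + 29*k - 9*I*k + 39*I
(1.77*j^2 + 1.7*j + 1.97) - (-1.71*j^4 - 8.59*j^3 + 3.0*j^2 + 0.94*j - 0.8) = 1.71*j^4 + 8.59*j^3 - 1.23*j^2 + 0.76*j + 2.77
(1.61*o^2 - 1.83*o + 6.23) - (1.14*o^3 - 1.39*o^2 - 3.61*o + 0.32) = -1.14*o^3 + 3.0*o^2 + 1.78*o + 5.91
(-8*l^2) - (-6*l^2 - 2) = 2 - 2*l^2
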